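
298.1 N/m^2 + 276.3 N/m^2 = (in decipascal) 5744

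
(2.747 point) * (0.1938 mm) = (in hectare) 1.878e-11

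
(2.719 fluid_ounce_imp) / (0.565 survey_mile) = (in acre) 2.099e-11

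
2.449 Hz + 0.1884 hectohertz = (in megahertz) 2.129e-05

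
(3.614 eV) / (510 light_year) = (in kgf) 1.224e-38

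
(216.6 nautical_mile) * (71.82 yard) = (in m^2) 2.634e+07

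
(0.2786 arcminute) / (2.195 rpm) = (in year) 1.118e-11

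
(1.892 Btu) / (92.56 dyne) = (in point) 6.113e+09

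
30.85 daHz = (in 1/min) 1.851e+04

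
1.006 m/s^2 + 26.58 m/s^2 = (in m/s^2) 27.59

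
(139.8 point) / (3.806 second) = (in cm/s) 1.296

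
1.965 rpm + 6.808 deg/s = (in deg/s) 18.6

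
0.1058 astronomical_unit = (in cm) 1.583e+12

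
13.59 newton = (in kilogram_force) 1.386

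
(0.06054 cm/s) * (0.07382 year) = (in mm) 1.409e+06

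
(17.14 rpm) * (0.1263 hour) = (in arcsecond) 1.683e+08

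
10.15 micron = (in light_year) 1.073e-21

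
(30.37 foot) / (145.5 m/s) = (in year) 2.017e-09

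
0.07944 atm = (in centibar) 8.049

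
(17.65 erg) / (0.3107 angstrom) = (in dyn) 5.681e+09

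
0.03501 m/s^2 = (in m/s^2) 0.03501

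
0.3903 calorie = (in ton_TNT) 3.903e-10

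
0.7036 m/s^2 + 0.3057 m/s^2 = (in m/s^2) 1.009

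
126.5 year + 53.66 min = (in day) 4.617e+04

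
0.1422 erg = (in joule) 1.422e-08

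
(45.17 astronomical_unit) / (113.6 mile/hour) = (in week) 2.2e+05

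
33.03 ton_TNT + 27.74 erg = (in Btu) 1.31e+08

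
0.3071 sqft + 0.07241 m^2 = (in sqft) 1.087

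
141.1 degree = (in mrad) 2463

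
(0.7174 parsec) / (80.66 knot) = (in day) 6.174e+09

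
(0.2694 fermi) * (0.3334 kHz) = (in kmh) 3.233e-13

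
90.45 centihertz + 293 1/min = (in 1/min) 347.3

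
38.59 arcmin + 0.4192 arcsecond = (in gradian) 0.7148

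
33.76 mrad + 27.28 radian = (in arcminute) 9.39e+04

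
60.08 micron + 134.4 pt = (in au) 3.173e-13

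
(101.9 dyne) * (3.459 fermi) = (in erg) 3.525e-11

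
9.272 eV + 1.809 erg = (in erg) 1.809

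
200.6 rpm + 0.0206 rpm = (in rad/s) 21.01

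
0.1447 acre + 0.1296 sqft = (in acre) 0.1447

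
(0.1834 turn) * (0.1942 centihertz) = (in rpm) 0.02137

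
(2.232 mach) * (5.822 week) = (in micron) 2.676e+15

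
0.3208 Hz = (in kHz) 0.0003208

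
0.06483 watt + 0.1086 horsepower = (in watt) 81.05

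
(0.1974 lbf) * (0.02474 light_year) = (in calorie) 4.912e+13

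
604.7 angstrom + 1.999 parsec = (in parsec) 1.999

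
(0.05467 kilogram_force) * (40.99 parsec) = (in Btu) 6.427e+14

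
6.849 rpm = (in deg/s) 41.09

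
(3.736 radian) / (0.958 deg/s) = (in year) 7.085e-06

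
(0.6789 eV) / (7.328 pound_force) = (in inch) 1.314e-19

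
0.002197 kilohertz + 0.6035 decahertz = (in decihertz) 82.32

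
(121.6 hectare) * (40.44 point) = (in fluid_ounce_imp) 6.106e+08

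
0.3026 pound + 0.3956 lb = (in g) 316.7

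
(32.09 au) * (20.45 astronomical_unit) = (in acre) 3.629e+21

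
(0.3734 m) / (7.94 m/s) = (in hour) 1.306e-05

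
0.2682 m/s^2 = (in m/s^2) 0.2682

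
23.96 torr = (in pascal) 3194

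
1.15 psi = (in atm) 0.07825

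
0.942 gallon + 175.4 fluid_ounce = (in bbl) 0.05506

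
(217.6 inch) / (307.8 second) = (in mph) 0.04017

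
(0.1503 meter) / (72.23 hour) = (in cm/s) 5.78e-05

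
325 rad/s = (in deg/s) 1.862e+04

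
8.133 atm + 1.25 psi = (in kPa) 832.7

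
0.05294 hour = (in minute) 3.176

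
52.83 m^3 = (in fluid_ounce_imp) 1.859e+06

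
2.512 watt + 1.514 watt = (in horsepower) 0.005399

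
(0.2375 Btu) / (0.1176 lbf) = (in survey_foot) 1572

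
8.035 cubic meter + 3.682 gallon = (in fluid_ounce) 2.722e+05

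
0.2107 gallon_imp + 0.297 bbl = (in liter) 48.18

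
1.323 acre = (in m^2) 5354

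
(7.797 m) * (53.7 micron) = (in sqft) 0.004507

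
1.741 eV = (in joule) 2.789e-19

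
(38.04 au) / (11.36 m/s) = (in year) 1.588e+04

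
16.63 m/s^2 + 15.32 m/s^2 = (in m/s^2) 31.95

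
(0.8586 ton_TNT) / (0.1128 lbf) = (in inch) 2.819e+11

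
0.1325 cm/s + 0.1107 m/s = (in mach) 0.000329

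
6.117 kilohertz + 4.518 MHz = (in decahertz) 4.524e+05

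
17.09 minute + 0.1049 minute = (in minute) 17.19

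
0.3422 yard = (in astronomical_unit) 2.092e-12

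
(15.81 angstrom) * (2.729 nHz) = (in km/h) 1.553e-17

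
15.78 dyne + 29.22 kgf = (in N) 286.6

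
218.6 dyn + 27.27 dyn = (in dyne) 245.9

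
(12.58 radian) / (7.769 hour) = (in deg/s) 0.02577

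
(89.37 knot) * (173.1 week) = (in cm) 4.813e+11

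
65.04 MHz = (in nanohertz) 6.504e+16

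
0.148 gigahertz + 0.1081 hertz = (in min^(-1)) 8.88e+09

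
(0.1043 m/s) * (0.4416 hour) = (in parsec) 5.374e-15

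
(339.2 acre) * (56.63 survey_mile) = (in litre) 1.251e+14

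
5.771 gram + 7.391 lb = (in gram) 3358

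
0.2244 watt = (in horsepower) 0.0003009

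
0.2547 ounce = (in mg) 7221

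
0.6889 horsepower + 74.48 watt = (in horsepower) 0.7888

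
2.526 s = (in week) 4.177e-06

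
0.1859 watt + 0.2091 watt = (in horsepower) 0.0005297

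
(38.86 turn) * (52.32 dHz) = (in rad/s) 1277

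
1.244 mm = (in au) 8.316e-15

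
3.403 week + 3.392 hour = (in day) 23.96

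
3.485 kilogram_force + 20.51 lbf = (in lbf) 28.19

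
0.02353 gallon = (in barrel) 0.0005602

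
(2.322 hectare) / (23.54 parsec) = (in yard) 3.496e-14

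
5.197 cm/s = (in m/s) 0.05197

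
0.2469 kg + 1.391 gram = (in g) 248.3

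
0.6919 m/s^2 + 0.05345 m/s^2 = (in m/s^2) 0.7453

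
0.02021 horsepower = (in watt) 15.07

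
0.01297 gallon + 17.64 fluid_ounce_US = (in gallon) 0.1508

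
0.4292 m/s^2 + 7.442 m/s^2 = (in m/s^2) 7.871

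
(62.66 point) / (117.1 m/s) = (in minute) 3.146e-06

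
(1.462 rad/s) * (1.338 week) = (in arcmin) 4.067e+09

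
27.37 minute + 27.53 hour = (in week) 0.1666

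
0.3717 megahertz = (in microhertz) 3.717e+11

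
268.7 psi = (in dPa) 1.853e+07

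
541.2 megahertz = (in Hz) 5.412e+08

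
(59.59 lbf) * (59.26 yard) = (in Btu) 13.61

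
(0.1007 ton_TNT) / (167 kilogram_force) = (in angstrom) 2.573e+15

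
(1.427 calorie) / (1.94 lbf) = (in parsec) 2.242e-17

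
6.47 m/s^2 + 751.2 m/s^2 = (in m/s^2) 757.7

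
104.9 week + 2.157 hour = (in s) 6.345e+07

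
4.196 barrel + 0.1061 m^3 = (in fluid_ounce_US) 2.615e+04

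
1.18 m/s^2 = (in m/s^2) 1.18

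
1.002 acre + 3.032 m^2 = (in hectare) 0.4058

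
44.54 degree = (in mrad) 777.4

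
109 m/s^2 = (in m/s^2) 109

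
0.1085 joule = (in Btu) 0.0001028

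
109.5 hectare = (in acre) 270.6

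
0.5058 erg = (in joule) 5.058e-08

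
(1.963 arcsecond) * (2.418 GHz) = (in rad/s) 2.301e+04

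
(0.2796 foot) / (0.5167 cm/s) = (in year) 5.23e-07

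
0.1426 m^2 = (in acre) 3.524e-05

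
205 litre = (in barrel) 1.289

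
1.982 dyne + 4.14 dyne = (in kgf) 6.243e-06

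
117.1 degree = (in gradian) 130.1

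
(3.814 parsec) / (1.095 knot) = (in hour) 5.803e+13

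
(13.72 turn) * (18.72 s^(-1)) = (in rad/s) 1614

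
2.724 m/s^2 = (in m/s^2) 2.724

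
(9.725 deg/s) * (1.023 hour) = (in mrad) 6.251e+05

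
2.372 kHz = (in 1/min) 1.423e+05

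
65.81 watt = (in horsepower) 0.08825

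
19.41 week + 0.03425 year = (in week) 21.2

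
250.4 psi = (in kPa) 1726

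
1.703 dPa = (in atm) 1.681e-06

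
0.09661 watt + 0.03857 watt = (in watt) 0.1352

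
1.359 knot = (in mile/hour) 1.564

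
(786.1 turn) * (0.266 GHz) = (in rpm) 1.255e+13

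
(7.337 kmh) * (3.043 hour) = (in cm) 2.233e+06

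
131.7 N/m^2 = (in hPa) 1.317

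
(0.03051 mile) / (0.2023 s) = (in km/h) 873.8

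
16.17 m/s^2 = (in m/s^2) 16.17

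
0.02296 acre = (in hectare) 0.009292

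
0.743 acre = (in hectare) 0.3007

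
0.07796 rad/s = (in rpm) 0.7445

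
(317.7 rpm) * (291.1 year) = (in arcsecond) 6.3e+16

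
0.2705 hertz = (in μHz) 2.705e+05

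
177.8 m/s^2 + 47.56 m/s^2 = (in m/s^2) 225.4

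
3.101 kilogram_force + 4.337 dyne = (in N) 30.41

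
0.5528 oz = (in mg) 1.567e+04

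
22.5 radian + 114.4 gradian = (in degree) 1392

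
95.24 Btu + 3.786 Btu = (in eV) 6.521e+23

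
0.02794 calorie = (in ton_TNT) 2.794e-11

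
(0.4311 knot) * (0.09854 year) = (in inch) 2.713e+07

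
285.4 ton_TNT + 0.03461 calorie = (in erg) 1.194e+19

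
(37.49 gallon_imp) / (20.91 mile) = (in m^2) 5.065e-06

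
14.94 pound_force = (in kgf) 6.777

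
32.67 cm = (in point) 926.1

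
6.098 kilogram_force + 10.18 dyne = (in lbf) 13.44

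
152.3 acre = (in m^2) 6.163e+05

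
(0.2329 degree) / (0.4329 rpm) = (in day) 1.038e-06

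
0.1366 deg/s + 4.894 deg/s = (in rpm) 0.8384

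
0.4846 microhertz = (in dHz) 4.846e-06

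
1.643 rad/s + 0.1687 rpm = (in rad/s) 1.661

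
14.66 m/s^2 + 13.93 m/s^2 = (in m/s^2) 28.59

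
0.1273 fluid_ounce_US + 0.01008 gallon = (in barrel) 0.0002637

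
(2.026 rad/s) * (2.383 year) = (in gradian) 9.693e+09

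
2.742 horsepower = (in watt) 2045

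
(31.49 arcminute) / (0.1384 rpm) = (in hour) 0.0001756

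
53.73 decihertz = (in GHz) 5.373e-09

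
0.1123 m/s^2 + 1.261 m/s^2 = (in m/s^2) 1.373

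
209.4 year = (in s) 6.604e+09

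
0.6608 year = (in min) 3.473e+05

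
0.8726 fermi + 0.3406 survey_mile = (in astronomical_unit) 3.664e-09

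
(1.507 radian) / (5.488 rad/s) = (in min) 0.004577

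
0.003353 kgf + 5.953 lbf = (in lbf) 5.96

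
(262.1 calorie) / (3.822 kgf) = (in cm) 2926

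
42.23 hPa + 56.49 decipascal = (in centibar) 4.229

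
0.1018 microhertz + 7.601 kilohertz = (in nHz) 7.601e+12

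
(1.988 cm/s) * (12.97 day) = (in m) 2.228e+04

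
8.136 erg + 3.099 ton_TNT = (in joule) 1.297e+10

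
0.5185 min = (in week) 5.144e-05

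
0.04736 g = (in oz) 0.001671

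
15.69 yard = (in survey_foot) 47.07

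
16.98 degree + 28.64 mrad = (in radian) 0.325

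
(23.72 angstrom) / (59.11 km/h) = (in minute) 2.408e-12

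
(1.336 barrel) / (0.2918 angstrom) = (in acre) 1.799e+06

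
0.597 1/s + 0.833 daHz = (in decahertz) 0.8927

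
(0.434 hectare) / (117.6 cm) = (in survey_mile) 2.293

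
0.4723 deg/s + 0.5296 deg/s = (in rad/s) 0.01749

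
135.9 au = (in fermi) 2.033e+28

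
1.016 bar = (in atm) 1.003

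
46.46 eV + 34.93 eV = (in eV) 81.39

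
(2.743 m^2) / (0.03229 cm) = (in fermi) 8.495e+18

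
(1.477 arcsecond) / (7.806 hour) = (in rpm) 2.433e-09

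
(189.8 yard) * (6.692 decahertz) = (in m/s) 1.161e+04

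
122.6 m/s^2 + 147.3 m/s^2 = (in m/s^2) 269.9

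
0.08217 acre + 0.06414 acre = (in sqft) 6373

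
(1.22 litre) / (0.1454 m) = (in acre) 2.073e-06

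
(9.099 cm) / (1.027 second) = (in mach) 0.0002602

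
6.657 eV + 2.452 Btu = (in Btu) 2.452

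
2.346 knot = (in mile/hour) 2.7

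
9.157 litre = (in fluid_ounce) 309.6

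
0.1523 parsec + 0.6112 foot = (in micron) 4.699e+21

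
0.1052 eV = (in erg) 1.685e-13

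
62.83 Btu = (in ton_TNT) 1.584e-05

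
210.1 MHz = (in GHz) 0.2101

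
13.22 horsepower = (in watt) 9858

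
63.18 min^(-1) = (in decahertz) 0.1053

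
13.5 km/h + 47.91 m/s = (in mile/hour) 115.6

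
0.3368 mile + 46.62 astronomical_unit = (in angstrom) 6.974e+22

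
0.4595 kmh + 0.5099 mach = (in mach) 0.5103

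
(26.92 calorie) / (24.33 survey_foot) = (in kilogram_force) 1.549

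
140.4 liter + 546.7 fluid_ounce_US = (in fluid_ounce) 5294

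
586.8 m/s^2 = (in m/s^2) 586.8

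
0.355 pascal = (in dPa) 3.55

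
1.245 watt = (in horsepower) 0.00167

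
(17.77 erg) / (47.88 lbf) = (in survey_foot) 2.737e-08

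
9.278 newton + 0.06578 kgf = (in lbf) 2.231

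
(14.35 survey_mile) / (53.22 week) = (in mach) 2.107e-06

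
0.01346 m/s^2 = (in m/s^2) 0.01346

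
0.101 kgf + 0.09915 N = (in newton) 1.09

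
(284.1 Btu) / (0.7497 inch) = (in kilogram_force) 1.605e+06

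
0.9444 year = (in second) 2.978e+07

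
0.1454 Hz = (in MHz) 1.454e-07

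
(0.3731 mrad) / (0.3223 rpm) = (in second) 0.01105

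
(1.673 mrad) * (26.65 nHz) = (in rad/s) 4.459e-11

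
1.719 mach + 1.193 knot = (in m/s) 585.9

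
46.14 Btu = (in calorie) 1.163e+04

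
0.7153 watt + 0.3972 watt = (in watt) 1.113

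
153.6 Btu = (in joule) 1.621e+05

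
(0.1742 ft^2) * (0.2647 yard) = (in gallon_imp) 0.8616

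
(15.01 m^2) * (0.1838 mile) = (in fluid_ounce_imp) 1.563e+08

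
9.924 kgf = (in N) 97.32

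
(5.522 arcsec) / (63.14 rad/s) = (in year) 1.344e-14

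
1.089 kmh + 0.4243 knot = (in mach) 0.001529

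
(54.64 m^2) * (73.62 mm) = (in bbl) 25.3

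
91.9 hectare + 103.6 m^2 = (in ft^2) 9.893e+06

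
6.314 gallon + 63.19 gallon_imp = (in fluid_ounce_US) 1.052e+04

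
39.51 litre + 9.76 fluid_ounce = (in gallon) 10.51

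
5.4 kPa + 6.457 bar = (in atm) 6.426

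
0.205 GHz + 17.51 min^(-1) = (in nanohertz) 2.05e+17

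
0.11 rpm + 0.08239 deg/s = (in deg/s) 0.7424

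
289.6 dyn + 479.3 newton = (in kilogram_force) 48.88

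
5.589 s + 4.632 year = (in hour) 4.058e+04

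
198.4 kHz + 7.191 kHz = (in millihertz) 2.056e+08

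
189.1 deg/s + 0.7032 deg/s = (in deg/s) 189.8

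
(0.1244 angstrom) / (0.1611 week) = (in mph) 2.856e-16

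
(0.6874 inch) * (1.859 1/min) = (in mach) 1.589e-06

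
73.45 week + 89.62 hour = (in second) 4.475e+07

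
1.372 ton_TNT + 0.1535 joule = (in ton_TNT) 1.372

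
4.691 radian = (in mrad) 4691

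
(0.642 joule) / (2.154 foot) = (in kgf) 0.09971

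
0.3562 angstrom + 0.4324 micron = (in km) 4.324e-10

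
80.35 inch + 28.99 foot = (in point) 3.083e+04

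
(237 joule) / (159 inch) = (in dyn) 5.868e+06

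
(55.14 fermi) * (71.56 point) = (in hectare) 1.392e-19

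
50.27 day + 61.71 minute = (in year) 0.1378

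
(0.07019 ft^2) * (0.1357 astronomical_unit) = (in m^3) 1.324e+08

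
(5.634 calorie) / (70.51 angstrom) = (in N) 3.343e+09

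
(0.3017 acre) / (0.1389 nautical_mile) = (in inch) 186.9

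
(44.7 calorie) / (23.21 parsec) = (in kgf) 2.663e-17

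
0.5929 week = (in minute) 5976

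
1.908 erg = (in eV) 1.191e+12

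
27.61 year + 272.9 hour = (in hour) 2.421e+05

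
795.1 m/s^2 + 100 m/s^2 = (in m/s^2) 895.1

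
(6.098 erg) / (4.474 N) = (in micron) 0.1363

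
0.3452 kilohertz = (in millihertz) 3.452e+05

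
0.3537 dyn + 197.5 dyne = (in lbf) 0.0004448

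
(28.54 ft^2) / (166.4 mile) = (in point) 0.02807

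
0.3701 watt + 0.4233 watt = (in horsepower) 0.001064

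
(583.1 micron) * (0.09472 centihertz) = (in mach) 1.622e-09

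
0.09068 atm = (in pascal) 9188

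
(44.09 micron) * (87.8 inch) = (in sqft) 0.001058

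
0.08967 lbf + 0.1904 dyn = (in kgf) 0.04067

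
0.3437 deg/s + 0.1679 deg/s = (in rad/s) 0.008929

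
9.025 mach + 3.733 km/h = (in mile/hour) 6876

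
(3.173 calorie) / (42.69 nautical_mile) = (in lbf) 3.775e-05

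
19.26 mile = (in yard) 3.39e+04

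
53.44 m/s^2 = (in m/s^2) 53.44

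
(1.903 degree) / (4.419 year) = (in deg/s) 1.366e-08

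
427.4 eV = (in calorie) 1.637e-17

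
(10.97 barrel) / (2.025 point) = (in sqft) 2.628e+04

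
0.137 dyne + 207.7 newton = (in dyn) 2.077e+07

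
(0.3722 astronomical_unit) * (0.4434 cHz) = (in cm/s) 2.469e+10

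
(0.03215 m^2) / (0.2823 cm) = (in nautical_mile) 0.006149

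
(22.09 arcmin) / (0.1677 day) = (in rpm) 4.235e-06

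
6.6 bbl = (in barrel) 6.6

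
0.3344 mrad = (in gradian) 0.02129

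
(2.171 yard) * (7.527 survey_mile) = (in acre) 5.942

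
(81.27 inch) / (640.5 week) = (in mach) 1.565e-11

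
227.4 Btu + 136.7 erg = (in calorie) 5.734e+04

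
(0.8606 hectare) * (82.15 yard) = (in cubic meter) 6.465e+05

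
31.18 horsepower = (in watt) 2.325e+04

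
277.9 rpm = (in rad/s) 29.1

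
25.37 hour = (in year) 0.002896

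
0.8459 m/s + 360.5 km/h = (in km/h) 363.5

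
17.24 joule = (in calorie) 4.12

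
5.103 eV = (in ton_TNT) 1.954e-28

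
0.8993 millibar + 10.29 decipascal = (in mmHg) 0.6822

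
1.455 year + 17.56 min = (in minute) 7.648e+05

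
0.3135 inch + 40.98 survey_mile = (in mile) 40.98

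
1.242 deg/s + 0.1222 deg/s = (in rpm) 0.2274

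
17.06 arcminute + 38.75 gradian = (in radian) 0.6136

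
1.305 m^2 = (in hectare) 0.0001305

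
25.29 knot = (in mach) 0.03821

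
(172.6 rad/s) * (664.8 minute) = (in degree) 3.945e+08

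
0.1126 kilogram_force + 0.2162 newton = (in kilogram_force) 0.1346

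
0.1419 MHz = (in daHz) 1.419e+04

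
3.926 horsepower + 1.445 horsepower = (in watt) 4005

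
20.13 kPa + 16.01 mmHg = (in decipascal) 2.226e+05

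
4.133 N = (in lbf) 0.9291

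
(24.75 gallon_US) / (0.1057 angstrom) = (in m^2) 8.864e+09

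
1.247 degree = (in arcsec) 4489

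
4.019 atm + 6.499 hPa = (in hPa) 4079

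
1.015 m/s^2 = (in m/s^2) 1.015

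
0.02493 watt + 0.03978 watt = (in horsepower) 8.678e-05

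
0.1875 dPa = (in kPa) 1.875e-05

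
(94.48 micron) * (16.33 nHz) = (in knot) 2.999e-12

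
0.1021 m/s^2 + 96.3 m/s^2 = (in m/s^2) 96.4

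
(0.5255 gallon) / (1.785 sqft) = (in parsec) 3.887e-19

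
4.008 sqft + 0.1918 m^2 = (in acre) 0.0001394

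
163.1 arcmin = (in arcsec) 9786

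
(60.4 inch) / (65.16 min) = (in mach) 1.152e-06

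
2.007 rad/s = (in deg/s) 115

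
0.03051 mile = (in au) 3.282e-10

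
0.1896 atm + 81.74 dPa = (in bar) 0.1922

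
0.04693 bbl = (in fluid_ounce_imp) 262.6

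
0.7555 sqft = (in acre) 1.734e-05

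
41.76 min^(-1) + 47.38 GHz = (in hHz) 4.738e+08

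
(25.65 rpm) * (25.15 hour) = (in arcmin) 8.36e+08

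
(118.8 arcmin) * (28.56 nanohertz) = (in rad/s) 9.87e-10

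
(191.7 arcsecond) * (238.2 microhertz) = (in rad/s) 2.214e-07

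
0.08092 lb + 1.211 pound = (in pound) 1.292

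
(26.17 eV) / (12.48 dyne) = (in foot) 1.102e-13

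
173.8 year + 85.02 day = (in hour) 1.525e+06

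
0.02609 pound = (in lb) 0.02609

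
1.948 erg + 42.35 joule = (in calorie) 10.12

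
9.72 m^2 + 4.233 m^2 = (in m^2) 13.95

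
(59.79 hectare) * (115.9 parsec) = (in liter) 2.138e+27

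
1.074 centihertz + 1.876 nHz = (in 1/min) 0.6444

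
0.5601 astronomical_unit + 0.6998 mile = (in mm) 8.379e+13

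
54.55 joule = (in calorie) 13.04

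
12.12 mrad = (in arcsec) 2500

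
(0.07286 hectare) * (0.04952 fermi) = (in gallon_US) 9.531e-12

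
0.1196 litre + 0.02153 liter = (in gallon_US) 0.03728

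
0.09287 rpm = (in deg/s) 0.5572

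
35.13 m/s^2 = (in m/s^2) 35.13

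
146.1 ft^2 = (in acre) 0.003354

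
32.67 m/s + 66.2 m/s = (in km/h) 355.9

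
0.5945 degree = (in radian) 0.01038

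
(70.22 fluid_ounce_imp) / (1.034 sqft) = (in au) 1.388e-13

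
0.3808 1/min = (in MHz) 6.347e-09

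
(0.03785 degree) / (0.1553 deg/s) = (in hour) 6.77e-05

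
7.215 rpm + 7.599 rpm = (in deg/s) 88.88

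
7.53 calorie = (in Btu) 0.02986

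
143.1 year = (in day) 5.223e+04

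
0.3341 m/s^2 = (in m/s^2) 0.3341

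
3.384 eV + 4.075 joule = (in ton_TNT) 9.739e-10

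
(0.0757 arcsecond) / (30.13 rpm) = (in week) 1.923e-13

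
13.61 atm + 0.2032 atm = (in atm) 13.81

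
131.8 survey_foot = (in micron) 4.017e+07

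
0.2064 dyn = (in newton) 2.064e-06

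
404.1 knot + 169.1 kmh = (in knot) 495.4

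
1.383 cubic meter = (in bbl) 8.699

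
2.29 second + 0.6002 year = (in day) 219.1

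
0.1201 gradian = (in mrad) 1.887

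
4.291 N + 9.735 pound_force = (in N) 47.59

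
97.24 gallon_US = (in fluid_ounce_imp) 1.296e+04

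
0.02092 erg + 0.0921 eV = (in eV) 1.306e+10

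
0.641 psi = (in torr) 33.15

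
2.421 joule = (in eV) 1.511e+19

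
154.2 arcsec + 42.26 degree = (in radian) 0.7383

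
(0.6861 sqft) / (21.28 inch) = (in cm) 11.79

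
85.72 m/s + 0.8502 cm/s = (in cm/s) 8573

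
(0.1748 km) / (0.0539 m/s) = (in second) 3243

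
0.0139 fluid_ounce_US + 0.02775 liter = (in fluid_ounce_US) 0.9522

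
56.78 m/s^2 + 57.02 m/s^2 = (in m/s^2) 113.8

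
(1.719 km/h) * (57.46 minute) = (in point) 4.666e+06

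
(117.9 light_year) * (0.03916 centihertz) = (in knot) 8.491e+14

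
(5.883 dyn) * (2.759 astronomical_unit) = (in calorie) 5.803e+06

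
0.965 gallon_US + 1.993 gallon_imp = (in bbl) 0.07996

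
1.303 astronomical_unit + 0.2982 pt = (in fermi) 1.949e+26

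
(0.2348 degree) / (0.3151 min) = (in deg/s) 0.01242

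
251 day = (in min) 3.614e+05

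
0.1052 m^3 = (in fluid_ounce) 3557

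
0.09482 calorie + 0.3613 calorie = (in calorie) 0.4561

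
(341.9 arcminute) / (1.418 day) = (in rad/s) 8.118e-07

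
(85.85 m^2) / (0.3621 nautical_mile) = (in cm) 12.8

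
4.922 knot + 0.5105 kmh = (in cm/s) 267.4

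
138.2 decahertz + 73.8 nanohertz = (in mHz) 1.382e+06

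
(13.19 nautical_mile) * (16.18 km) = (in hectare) 3.952e+04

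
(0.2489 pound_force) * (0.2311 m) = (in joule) 0.2559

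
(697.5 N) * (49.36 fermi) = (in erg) 0.0003443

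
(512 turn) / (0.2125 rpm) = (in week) 0.239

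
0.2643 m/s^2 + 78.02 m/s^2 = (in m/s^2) 78.28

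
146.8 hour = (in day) 6.117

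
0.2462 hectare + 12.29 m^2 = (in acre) 0.6114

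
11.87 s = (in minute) 0.1978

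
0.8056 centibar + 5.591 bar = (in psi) 81.21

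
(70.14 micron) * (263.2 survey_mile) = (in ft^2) 319.8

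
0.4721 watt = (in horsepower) 0.0006331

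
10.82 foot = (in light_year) 3.486e-16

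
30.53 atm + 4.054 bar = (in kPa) 3499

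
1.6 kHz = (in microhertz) 1.6e+09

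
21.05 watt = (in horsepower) 0.02823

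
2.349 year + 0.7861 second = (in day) 857.4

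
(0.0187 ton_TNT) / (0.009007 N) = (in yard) 9.5e+09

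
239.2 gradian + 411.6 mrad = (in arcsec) 8.599e+05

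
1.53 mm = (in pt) 4.337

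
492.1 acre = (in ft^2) 2.144e+07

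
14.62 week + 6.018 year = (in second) 1.986e+08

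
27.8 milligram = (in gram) 0.0278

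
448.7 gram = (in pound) 0.9892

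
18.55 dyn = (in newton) 0.0001855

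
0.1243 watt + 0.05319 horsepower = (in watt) 39.79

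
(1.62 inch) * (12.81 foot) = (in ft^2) 1.729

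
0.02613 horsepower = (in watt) 19.49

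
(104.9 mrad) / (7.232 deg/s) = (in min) 0.01385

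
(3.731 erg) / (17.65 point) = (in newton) 5.992e-05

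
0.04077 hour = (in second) 146.8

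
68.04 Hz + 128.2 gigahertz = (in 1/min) 7.692e+12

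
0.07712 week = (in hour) 12.96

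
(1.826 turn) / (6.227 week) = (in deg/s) 0.0001745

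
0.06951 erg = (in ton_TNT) 1.661e-18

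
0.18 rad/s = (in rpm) 1.719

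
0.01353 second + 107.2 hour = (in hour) 107.2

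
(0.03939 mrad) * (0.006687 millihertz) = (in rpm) 2.515e-09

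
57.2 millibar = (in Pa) 5720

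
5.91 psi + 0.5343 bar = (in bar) 0.9418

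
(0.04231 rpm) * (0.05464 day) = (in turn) 3.329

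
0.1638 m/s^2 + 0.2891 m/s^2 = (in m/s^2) 0.4529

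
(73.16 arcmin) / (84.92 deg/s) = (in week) 2.374e-08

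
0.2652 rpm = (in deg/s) 1.591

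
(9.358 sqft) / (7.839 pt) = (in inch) 1.238e+04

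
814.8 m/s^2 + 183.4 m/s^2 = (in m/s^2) 998.2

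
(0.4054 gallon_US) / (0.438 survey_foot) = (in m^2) 0.01149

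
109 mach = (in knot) 7.214e+04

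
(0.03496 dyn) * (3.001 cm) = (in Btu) 9.944e-12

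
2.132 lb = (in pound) 2.132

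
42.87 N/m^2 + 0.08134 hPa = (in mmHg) 0.3826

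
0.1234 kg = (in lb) 0.2721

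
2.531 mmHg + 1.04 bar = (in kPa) 104.3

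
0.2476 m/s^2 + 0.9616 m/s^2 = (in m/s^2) 1.209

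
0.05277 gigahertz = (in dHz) 5.277e+08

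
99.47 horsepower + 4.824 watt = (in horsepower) 99.48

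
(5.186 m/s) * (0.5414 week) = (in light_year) 1.795e-10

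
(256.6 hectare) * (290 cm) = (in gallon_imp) 1.637e+09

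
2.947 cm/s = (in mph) 0.06592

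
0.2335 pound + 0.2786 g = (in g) 106.2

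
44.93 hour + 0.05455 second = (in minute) 2696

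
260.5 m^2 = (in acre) 0.06437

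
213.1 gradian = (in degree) 191.8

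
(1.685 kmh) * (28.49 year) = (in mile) 2.613e+05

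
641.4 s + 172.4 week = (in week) 172.4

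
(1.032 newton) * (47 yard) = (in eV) 2.768e+20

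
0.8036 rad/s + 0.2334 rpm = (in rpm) 7.907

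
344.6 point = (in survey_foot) 0.3988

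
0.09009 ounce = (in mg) 2554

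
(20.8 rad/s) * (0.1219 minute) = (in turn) 24.21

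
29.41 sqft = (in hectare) 0.0002732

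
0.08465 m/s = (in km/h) 0.3047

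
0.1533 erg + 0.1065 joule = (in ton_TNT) 2.545e-11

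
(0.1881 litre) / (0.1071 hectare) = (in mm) 0.0001756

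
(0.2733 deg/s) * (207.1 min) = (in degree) 3396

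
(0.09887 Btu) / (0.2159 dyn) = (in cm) 4.832e+09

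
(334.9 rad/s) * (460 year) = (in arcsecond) 1.002e+18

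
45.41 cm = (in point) 1287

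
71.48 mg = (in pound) 0.0001576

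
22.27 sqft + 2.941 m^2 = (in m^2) 5.01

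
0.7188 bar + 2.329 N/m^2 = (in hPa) 718.8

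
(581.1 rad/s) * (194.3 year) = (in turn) 5.667e+11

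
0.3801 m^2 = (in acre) 9.392e-05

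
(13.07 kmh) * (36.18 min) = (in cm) 7.881e+05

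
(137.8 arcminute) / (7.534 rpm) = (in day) 5.88e-07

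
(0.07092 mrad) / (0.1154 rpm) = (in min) 9.781e-05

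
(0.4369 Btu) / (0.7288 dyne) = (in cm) 6.325e+09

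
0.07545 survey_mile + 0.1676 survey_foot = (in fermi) 1.215e+17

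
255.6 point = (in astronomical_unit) 6.027e-13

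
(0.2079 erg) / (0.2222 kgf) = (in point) 2.705e-05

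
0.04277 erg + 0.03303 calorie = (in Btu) 0.000131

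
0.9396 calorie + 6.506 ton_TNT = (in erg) 2.722e+17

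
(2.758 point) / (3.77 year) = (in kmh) 2.946e-11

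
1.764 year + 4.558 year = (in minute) 3.323e+06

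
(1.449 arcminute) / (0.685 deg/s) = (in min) 0.0005876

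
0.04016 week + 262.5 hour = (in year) 0.03074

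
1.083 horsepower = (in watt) 807.6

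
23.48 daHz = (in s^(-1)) 234.8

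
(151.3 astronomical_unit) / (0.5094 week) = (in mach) 2.158e+05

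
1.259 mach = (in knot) 833.3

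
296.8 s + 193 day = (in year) 0.5288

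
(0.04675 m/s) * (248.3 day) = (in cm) 1.003e+08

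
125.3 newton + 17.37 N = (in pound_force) 32.07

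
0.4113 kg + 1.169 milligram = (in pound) 0.9068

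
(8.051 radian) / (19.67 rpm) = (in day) 4.524e-05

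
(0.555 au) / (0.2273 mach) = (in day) 1.242e+04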